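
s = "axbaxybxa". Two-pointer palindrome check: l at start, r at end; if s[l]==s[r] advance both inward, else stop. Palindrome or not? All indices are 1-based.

not a palindrome (mismatch at 4,6)

[1,9] 'a'=='a' → l++,r--
[2,8] 'x'=='x' → l++,r--
[3,7] 'b'=='b' → l++,r--
[4,6] 'a'!='y' → stop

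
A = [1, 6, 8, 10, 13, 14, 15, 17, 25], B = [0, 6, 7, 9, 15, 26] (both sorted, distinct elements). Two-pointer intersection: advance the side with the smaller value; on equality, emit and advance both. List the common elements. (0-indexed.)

[i=0,j=0] 1>0 → j++
[i=0,j=1] 1<6 → i++
[i=1,j=1] 6==6 emit → i++,j++
[i=2,j=2] 8>7 → j++
[i=2,j=3] 8<9 → i++
[i=3,j=3] 10>9 → j++
[i=3,j=4] 10<15 → i++
[i=4,j=4] 13<15 → i++
[i=5,j=4] 14<15 → i++
[i=6,j=4] 15==15 emit → i++,j++
[i=7,j=5] 17<26 → i++
[i=8,j=5] 25<26 → i++

intersection = [6, 15]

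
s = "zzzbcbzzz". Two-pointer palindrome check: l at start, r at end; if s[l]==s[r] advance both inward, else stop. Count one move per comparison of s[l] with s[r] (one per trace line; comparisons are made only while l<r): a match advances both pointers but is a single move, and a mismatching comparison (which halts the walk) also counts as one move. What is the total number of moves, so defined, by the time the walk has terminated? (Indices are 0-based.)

4 moves

[0,8] 'z'=='z' → l++,r--
[1,7] 'z'=='z' → l++,r--
[2,6] 'z'=='z' → l++,r--
[3,5] 'b'=='b' → l++,r--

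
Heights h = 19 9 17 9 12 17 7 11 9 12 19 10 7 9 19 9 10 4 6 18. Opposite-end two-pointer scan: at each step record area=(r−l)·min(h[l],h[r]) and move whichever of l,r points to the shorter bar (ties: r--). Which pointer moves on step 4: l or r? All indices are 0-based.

r

l=0 r=19: min(19,18)*19=342 best=342 *, r--
l=0 r=18: min(19,6)*18=108 best=342, r--
l=0 r=17: min(19,4)*17=68 best=342, r--
l=0 r=16: min(19,10)*16=160 best=342, r--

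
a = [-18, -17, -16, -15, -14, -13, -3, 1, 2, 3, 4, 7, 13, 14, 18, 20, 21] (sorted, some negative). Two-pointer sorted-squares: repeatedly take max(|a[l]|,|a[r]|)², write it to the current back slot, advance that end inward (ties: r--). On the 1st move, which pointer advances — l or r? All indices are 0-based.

r

l=0 r=16: |-18|<=|21| out[16]=441, r--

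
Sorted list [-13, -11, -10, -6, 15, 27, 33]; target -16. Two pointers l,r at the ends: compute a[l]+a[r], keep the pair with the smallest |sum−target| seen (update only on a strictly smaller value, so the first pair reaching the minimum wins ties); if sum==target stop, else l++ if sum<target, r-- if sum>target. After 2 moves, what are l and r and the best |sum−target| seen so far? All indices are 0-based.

l=0 r=6: -13+33=20 d=36 *, r--
l=0 r=5: -13+27=14 d=30 *, r--

l=0, r=4, best |Δ|=30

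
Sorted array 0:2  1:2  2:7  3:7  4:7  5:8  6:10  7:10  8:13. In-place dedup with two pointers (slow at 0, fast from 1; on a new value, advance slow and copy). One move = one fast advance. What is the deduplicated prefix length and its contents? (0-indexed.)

slow=0 fast=1: a[fast]=2=a[slow] dup, fast++
slow=0 fast=2: a[fast]=7≠a[slow]=2 write a[1]=7, slow++,fast++
slow=1 fast=3: a[fast]=7=a[slow] dup, fast++
slow=1 fast=4: a[fast]=7=a[slow] dup, fast++
slow=1 fast=5: a[fast]=8≠a[slow]=7 write a[2]=8, slow++,fast++
slow=2 fast=6: a[fast]=10≠a[slow]=8 write a[3]=10, slow++,fast++
slow=3 fast=7: a[fast]=10=a[slow] dup, fast++
slow=3 fast=8: a[fast]=13≠a[slow]=10 write a[4]=13, slow++,fast++

length 5; prefix = [2, 7, 8, 10, 13]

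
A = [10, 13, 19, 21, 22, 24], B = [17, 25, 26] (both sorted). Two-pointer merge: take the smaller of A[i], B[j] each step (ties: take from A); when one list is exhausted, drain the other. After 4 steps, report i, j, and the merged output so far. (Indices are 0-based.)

i=0 j=0: A[i]=10<=B[j]=17 take 10, i++
i=1 j=0: A[i]=13<=B[j]=17 take 13, i++
i=2 j=0: A[i]=19>B[j]=17 take 17, j++
i=2 j=1: A[i]=19<=B[j]=25 take 19, i++

i=3, j=1, merged so far=[10, 13, 17, 19]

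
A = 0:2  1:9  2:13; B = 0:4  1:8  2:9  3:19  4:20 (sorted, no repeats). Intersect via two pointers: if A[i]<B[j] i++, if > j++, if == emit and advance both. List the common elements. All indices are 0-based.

[i=0,j=0] 2<4 → i++
[i=1,j=0] 9>4 → j++
[i=1,j=1] 9>8 → j++
[i=1,j=2] 9==9 emit → i++,j++
[i=2,j=3] 13<19 → i++

intersection = [9]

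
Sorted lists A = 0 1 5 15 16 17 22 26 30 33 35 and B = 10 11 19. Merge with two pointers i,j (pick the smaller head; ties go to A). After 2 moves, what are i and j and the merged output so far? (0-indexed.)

[i=0,j=0] A[i]=0<=B[j]=10 take 0 → i++
[i=1,j=0] A[i]=1<=B[j]=10 take 1 → i++

i=2, j=0, merged so far=[0, 1]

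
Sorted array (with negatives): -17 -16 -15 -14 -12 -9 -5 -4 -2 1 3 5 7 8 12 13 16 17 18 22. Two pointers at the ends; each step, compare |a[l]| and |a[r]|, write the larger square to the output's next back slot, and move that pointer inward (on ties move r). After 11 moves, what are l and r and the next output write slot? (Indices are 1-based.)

[1,20] |-17|<=|22| out[20]=484 → r--
[1,19] |-17|<=|18| out[19]=324 → r--
[1,18] |-17|<=|17| out[18]=289 → r--
[1,17] |-17|>|16| out[17]=289 → l++
[2,17] |-16|<=|16| out[16]=256 → r--
[2,16] |-16|>|13| out[15]=256 → l++
[3,16] |-15|>|13| out[14]=225 → l++
[4,16] |-14|>|13| out[13]=196 → l++
[5,16] |-12|<=|13| out[12]=169 → r--
[5,15] |-12|<=|12| out[11]=144 → r--
[5,14] |-12|>|8| out[10]=144 → l++

l=6, r=14, next write slot=9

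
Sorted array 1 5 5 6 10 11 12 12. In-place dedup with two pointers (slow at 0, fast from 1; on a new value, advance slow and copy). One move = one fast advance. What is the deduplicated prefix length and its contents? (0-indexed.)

(s=0,f=1) a[fast]=5≠a[slow]=1 write a[1]=5 → slow++,fast++
(s=1,f=2) a[fast]=5=a[slow] dup → fast++
(s=1,f=3) a[fast]=6≠a[slow]=5 write a[2]=6 → slow++,fast++
(s=2,f=4) a[fast]=10≠a[slow]=6 write a[3]=10 → slow++,fast++
(s=3,f=5) a[fast]=11≠a[slow]=10 write a[4]=11 → slow++,fast++
(s=4,f=6) a[fast]=12≠a[slow]=11 write a[5]=12 → slow++,fast++
(s=5,f=7) a[fast]=12=a[slow] dup → fast++

length 6; prefix = [1, 5, 6, 10, 11, 12]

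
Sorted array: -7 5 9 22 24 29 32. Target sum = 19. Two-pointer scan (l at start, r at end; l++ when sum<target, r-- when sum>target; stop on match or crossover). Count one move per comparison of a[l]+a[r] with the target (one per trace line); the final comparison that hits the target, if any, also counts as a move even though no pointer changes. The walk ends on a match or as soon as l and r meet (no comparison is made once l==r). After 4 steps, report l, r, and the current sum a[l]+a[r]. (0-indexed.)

l=1, r=3, sum=27

[0,6] -7+32=25 >19 → r--
[0,5] -7+29=22 >19 → r--
[0,4] -7+24=17 <19 → l++
[1,4] 5+24=29 >19 → r--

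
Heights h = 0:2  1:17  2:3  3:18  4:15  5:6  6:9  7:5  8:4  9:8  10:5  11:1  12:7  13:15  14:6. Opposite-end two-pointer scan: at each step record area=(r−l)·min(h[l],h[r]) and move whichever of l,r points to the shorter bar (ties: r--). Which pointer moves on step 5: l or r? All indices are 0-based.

[0,14] min(2,6)*14=28 best=28 * → l++
[1,14] min(17,6)*13=78 best=78 * → r--
[1,13] min(17,15)*12=180 best=180 * → r--
[1,12] min(17,7)*11=77 best=180 → r--
[1,11] min(17,1)*10=10 best=180 → r--

r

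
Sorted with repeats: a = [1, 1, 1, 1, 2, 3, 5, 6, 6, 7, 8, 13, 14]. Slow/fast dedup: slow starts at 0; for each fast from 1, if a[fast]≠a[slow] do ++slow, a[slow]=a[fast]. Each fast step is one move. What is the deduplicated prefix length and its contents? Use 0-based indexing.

length 9; prefix = [1, 2, 3, 5, 6, 7, 8, 13, 14]

slow=0 fast=1: a[fast]=1=a[slow] dup, fast++
slow=0 fast=2: a[fast]=1=a[slow] dup, fast++
slow=0 fast=3: a[fast]=1=a[slow] dup, fast++
slow=0 fast=4: a[fast]=2≠a[slow]=1 write a[1]=2, slow++,fast++
slow=1 fast=5: a[fast]=3≠a[slow]=2 write a[2]=3, slow++,fast++
slow=2 fast=6: a[fast]=5≠a[slow]=3 write a[3]=5, slow++,fast++
slow=3 fast=7: a[fast]=6≠a[slow]=5 write a[4]=6, slow++,fast++
slow=4 fast=8: a[fast]=6=a[slow] dup, fast++
slow=4 fast=9: a[fast]=7≠a[slow]=6 write a[5]=7, slow++,fast++
slow=5 fast=10: a[fast]=8≠a[slow]=7 write a[6]=8, slow++,fast++
slow=6 fast=11: a[fast]=13≠a[slow]=8 write a[7]=13, slow++,fast++
slow=7 fast=12: a[fast]=14≠a[slow]=13 write a[8]=14, slow++,fast++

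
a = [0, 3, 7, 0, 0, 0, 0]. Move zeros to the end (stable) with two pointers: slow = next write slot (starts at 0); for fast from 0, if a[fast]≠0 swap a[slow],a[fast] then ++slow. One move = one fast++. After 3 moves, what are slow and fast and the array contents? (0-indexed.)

slow=2, fast=3, a=[3, 7, 0, 0, 0, 0, 0]

(s=0,f=0) a[fast]=0 → fast++
(s=0,f=1) a[fast]=3≠0 swap→a[0]=3 → slow++,fast++
(s=1,f=2) a[fast]=7≠0 swap→a[1]=7 → slow++,fast++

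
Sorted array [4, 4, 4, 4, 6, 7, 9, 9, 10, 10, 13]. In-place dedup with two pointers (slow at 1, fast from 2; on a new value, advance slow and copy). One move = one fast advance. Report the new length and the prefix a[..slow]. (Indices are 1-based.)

(s=1,f=2) a[fast]=4=a[slow] dup → fast++
(s=1,f=3) a[fast]=4=a[slow] dup → fast++
(s=1,f=4) a[fast]=4=a[slow] dup → fast++
(s=1,f=5) a[fast]=6≠a[slow]=4 write a[2]=6 → slow++,fast++
(s=2,f=6) a[fast]=7≠a[slow]=6 write a[3]=7 → slow++,fast++
(s=3,f=7) a[fast]=9≠a[slow]=7 write a[4]=9 → slow++,fast++
(s=4,f=8) a[fast]=9=a[slow] dup → fast++
(s=4,f=9) a[fast]=10≠a[slow]=9 write a[5]=10 → slow++,fast++
(s=5,f=10) a[fast]=10=a[slow] dup → fast++
(s=5,f=11) a[fast]=13≠a[slow]=10 write a[6]=13 → slow++,fast++

length 6; prefix = [4, 6, 7, 9, 10, 13]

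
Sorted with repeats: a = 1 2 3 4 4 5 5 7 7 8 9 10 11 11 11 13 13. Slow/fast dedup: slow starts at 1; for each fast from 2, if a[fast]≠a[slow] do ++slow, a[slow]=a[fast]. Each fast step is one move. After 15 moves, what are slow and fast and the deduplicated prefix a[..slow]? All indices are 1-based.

slow=1 fast=2: a[fast]=2≠a[slow]=1 write a[2]=2, slow++,fast++
slow=2 fast=3: a[fast]=3≠a[slow]=2 write a[3]=3, slow++,fast++
slow=3 fast=4: a[fast]=4≠a[slow]=3 write a[4]=4, slow++,fast++
slow=4 fast=5: a[fast]=4=a[slow] dup, fast++
slow=4 fast=6: a[fast]=5≠a[slow]=4 write a[5]=5, slow++,fast++
slow=5 fast=7: a[fast]=5=a[slow] dup, fast++
slow=5 fast=8: a[fast]=7≠a[slow]=5 write a[6]=7, slow++,fast++
slow=6 fast=9: a[fast]=7=a[slow] dup, fast++
slow=6 fast=10: a[fast]=8≠a[slow]=7 write a[7]=8, slow++,fast++
slow=7 fast=11: a[fast]=9≠a[slow]=8 write a[8]=9, slow++,fast++
slow=8 fast=12: a[fast]=10≠a[slow]=9 write a[9]=10, slow++,fast++
slow=9 fast=13: a[fast]=11≠a[slow]=10 write a[10]=11, slow++,fast++
slow=10 fast=14: a[fast]=11=a[slow] dup, fast++
slow=10 fast=15: a[fast]=11=a[slow] dup, fast++
slow=10 fast=16: a[fast]=13≠a[slow]=11 write a[11]=13, slow++,fast++

slow=11, fast=17, prefix=[1, 2, 3, 4, 5, 7, 8, 9, 10, 11, 13]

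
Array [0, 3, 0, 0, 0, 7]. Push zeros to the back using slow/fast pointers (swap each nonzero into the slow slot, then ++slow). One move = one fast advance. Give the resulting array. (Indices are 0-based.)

(s=0,f=0) a[fast]=0 → fast++
(s=0,f=1) a[fast]=3≠0 swap→a[0]=3 → slow++,fast++
(s=1,f=2) a[fast]=0 → fast++
(s=1,f=3) a[fast]=0 → fast++
(s=1,f=4) a[fast]=0 → fast++
(s=1,f=5) a[fast]=7≠0 swap→a[1]=7 → slow++,fast++

[3, 7, 0, 0, 0, 0]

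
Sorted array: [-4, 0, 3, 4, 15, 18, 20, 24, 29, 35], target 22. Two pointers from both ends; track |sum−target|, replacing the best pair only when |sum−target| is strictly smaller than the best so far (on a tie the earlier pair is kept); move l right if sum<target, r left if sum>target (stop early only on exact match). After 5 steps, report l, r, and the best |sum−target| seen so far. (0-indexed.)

l=2, r=6, best |Δ|=2

l=0 r=9: -4+35=31 d=9 *, r--
l=0 r=8: -4+29=25 d=3 *, r--
l=0 r=7: -4+24=20 d=2 *, l++
l=1 r=7: 0+24=24 d=2, r--
l=1 r=6: 0+20=20 d=2, l++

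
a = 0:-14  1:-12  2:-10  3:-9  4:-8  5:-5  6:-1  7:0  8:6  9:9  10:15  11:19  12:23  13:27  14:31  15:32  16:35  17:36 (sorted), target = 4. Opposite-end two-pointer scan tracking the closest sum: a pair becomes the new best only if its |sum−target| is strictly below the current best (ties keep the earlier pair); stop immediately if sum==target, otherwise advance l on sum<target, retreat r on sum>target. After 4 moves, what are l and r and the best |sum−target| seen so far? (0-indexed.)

[0,17] -14+36=22 d=18 * → r--
[0,16] -14+35=21 d=17 * → r--
[0,15] -14+32=18 d=14 * → r--
[0,14] -14+31=17 d=13 * → r--

l=0, r=13, best |Δ|=13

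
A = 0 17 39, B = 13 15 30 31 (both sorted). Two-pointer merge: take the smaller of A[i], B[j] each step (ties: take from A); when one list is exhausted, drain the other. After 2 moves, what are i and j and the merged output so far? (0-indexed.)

[i=0,j=0] A[i]=0<=B[j]=13 take 0 → i++
[i=1,j=0] A[i]=17>B[j]=13 take 13 → j++

i=1, j=1, merged so far=[0, 13]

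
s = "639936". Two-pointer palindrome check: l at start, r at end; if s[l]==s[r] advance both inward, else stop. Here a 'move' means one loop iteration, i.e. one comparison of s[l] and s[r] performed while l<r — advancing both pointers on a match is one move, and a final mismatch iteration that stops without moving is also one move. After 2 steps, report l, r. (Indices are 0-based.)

[0,5] '6'=='6' → l++,r--
[1,4] '3'=='3' → l++,r--

l=2, r=3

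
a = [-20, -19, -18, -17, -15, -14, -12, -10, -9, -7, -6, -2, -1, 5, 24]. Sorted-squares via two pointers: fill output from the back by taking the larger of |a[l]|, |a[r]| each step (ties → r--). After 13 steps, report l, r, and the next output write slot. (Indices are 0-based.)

l=11, r=12, next write slot=1

l=0 r=14: |-20|<=|24| out[14]=576, r--
l=0 r=13: |-20|>|5| out[13]=400, l++
l=1 r=13: |-19|>|5| out[12]=361, l++
l=2 r=13: |-18|>|5| out[11]=324, l++
l=3 r=13: |-17|>|5| out[10]=289, l++
l=4 r=13: |-15|>|5| out[9]=225, l++
l=5 r=13: |-14|>|5| out[8]=196, l++
l=6 r=13: |-12|>|5| out[7]=144, l++
l=7 r=13: |-10|>|5| out[6]=100, l++
l=8 r=13: |-9|>|5| out[5]=81, l++
l=9 r=13: |-7|>|5| out[4]=49, l++
l=10 r=13: |-6|>|5| out[3]=36, l++
l=11 r=13: |-2|<=|5| out[2]=25, r--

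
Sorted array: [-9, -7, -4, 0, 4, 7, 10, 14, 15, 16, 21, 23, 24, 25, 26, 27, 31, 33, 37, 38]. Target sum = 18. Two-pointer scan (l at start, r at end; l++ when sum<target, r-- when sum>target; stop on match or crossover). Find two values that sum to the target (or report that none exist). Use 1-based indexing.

[1,20] -9+38=29 >18 → r--
[1,19] -9+37=28 >18 → r--
[1,18] -9+33=24 >18 → r--
[1,17] -9+31=22 >18 → r--
[1,16] -9+27=18 → found

(-9, 27)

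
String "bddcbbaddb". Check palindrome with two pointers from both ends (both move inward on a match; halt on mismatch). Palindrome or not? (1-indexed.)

not a palindrome (mismatch at 4,7)

l=1 r=10: 'b'=='b', l++,r--
l=2 r=9: 'd'=='d', l++,r--
l=3 r=8: 'd'=='d', l++,r--
l=4 r=7: 'c'!='a', stop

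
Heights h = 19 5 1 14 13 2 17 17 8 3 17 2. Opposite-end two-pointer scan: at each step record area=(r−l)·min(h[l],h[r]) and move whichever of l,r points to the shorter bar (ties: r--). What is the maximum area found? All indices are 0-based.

l=0 r=11: min(19,2)*11=22 best=22 *, r--
l=0 r=10: min(19,17)*10=170 best=170 *, r--
l=0 r=9: min(19,3)*9=27 best=170, r--
l=0 r=8: min(19,8)*8=64 best=170, r--
l=0 r=7: min(19,17)*7=119 best=170, r--
l=0 r=6: min(19,17)*6=102 best=170, r--
l=0 r=5: min(19,2)*5=10 best=170, r--
l=0 r=4: min(19,13)*4=52 best=170, r--
l=0 r=3: min(19,14)*3=42 best=170, r--
l=0 r=2: min(19,1)*2=2 best=170, r--
l=0 r=1: min(19,5)*1=5 best=170, r--

max area = 170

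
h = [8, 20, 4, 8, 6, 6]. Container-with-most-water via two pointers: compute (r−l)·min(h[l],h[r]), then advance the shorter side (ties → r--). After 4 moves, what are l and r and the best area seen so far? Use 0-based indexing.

l=0 r=5: min(8,6)*5=30 best=30 *, r--
l=0 r=4: min(8,6)*4=24 best=30, r--
l=0 r=3: min(8,8)*3=24 best=30, r--
l=0 r=2: min(8,4)*2=8 best=30, r--

l=0, r=1, best area=30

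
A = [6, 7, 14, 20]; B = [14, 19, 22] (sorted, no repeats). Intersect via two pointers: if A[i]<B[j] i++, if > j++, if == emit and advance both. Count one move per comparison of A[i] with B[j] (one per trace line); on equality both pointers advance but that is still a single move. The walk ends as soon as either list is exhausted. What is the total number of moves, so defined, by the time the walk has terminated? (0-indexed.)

i=0 j=0: 6<14, i++
i=1 j=0: 7<14, i++
i=2 j=0: 14==14 emit, i++,j++
i=3 j=1: 20>19, j++
i=3 j=2: 20<22, i++

5 moves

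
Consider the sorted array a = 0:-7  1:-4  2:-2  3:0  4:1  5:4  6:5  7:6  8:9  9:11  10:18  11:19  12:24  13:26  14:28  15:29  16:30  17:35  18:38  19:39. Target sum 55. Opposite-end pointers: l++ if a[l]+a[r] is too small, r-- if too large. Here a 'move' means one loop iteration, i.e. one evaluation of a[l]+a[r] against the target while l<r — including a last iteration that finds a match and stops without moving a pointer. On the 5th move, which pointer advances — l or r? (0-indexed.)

l=0 r=19: -7+39=32 <55, l++
l=1 r=19: -4+39=35 <55, l++
l=2 r=19: -2+39=37 <55, l++
l=3 r=19: 0+39=39 <55, l++
l=4 r=19: 1+39=40 <55, l++

l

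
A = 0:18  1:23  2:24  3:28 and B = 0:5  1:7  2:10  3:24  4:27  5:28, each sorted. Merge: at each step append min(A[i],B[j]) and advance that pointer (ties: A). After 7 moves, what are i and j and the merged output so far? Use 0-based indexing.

i=3, j=4, merged so far=[5, 7, 10, 18, 23, 24, 24]

i=0 j=0: A[i]=18>B[j]=5 take 5, j++
i=0 j=1: A[i]=18>B[j]=7 take 7, j++
i=0 j=2: A[i]=18>B[j]=10 take 10, j++
i=0 j=3: A[i]=18<=B[j]=24 take 18, i++
i=1 j=3: A[i]=23<=B[j]=24 take 23, i++
i=2 j=3: A[i]=24<=B[j]=24 take 24, i++
i=3 j=3: A[i]=28>B[j]=24 take 24, j++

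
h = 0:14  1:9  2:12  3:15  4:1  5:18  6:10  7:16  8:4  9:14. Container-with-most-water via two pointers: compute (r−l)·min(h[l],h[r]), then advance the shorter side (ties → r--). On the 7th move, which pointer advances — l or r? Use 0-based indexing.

l=0 r=9: min(14,14)*9=126 best=126 *, r--
l=0 r=8: min(14,4)*8=32 best=126, r--
l=0 r=7: min(14,16)*7=98 best=126, l++
l=1 r=7: min(9,16)*6=54 best=126, l++
l=2 r=7: min(12,16)*5=60 best=126, l++
l=3 r=7: min(15,16)*4=60 best=126, l++
l=4 r=7: min(1,16)*3=3 best=126, l++

l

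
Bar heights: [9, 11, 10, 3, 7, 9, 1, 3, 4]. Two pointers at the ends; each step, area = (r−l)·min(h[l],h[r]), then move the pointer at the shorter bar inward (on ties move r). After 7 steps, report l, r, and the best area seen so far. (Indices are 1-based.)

l=2, r=3, best area=45

[1,9] min(9,4)*8=32 best=32 * → r--
[1,8] min(9,3)*7=21 best=32 → r--
[1,7] min(9,1)*6=6 best=32 → r--
[1,6] min(9,9)*5=45 best=45 * → r--
[1,5] min(9,7)*4=28 best=45 → r--
[1,4] min(9,3)*3=9 best=45 → r--
[1,3] min(9,10)*2=18 best=45 → l++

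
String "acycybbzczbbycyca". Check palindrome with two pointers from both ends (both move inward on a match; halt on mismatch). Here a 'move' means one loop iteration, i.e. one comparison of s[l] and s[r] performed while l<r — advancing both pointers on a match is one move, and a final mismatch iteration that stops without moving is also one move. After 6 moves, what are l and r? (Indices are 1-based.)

l=7, r=11

[1,17] 'a'=='a' → l++,r--
[2,16] 'c'=='c' → l++,r--
[3,15] 'y'=='y' → l++,r--
[4,14] 'c'=='c' → l++,r--
[5,13] 'y'=='y' → l++,r--
[6,12] 'b'=='b' → l++,r--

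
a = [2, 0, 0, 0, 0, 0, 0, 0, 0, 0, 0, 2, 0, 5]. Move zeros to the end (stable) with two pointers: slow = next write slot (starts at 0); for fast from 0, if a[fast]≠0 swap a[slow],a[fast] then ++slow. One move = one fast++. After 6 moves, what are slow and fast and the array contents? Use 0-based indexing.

slow=0 fast=0: a[fast]=2≠0 swap→a[0]=2, slow++,fast++
slow=1 fast=1: a[fast]=0, fast++
slow=1 fast=2: a[fast]=0, fast++
slow=1 fast=3: a[fast]=0, fast++
slow=1 fast=4: a[fast]=0, fast++
slow=1 fast=5: a[fast]=0, fast++

slow=1, fast=6, a=[2, 0, 0, 0, 0, 0, 0, 0, 0, 0, 0, 2, 0, 5]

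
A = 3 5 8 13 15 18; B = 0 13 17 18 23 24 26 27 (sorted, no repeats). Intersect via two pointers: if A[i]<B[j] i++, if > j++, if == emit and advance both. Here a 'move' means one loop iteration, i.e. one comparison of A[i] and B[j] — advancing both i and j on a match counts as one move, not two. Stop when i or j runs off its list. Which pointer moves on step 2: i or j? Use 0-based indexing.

[i=0,j=0] 3>0 → j++
[i=0,j=1] 3<13 → i++

i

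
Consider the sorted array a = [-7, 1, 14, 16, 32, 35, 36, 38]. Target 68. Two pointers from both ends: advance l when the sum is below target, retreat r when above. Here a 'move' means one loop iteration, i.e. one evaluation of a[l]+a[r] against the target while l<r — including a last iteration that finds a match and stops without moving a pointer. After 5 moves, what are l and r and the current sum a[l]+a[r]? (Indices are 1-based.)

[1,8] -7+38=31 <68 → l++
[2,8] 1+38=39 <68 → l++
[3,8] 14+38=52 <68 → l++
[4,8] 16+38=54 <68 → l++
[5,8] 32+38=70 >68 → r--

l=5, r=7, sum=68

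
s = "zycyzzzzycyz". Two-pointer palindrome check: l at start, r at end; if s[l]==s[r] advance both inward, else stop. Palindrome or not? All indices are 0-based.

palindrome

[0,11] 'z'=='z' → l++,r--
[1,10] 'y'=='y' → l++,r--
[2,9] 'c'=='c' → l++,r--
[3,8] 'y'=='y' → l++,r--
[4,7] 'z'=='z' → l++,r--
[5,6] 'z'=='z' → l++,r--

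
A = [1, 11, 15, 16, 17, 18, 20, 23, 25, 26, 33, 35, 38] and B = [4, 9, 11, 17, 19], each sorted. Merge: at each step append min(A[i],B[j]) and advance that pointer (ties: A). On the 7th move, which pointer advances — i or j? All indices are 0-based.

i=0 j=0: A[i]=1<=B[j]=4 take 1, i++
i=1 j=0: A[i]=11>B[j]=4 take 4, j++
i=1 j=1: A[i]=11>B[j]=9 take 9, j++
i=1 j=2: A[i]=11<=B[j]=11 take 11, i++
i=2 j=2: A[i]=15>B[j]=11 take 11, j++
i=2 j=3: A[i]=15<=B[j]=17 take 15, i++
i=3 j=3: A[i]=16<=B[j]=17 take 16, i++

i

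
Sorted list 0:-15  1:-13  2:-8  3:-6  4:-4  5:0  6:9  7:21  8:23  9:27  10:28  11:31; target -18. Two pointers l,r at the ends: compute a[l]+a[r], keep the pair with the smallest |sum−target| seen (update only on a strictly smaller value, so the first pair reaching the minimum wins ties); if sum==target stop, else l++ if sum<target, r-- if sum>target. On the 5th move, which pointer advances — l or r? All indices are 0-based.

l=0 r=11: -15+31=16 d=34 *, r--
l=0 r=10: -15+28=13 d=31 *, r--
l=0 r=9: -15+27=12 d=30 *, r--
l=0 r=8: -15+23=8 d=26 *, r--
l=0 r=7: -15+21=6 d=24 *, r--

r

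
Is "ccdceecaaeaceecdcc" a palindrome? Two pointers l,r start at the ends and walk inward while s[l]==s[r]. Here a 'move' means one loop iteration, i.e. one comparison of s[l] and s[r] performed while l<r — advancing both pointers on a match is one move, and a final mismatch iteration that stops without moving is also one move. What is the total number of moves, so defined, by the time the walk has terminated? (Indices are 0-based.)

[0,17] 'c'=='c' → l++,r--
[1,16] 'c'=='c' → l++,r--
[2,15] 'd'=='d' → l++,r--
[3,14] 'c'=='c' → l++,r--
[4,13] 'e'=='e' → l++,r--
[5,12] 'e'=='e' → l++,r--
[6,11] 'c'=='c' → l++,r--
[7,10] 'a'=='a' → l++,r--
[8,9] 'a'!='e' → stop

9 moves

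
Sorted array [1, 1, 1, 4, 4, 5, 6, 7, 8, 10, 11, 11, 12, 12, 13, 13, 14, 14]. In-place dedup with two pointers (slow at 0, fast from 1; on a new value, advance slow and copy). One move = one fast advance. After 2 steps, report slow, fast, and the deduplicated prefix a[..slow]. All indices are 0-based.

slow=0, fast=3, prefix=[1]

slow=0 fast=1: a[fast]=1=a[slow] dup, fast++
slow=0 fast=2: a[fast]=1=a[slow] dup, fast++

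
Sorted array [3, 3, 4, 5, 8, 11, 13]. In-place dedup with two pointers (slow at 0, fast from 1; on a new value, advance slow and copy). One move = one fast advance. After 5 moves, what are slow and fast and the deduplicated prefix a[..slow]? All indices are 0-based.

slow=0 fast=1: a[fast]=3=a[slow] dup, fast++
slow=0 fast=2: a[fast]=4≠a[slow]=3 write a[1]=4, slow++,fast++
slow=1 fast=3: a[fast]=5≠a[slow]=4 write a[2]=5, slow++,fast++
slow=2 fast=4: a[fast]=8≠a[slow]=5 write a[3]=8, slow++,fast++
slow=3 fast=5: a[fast]=11≠a[slow]=8 write a[4]=11, slow++,fast++

slow=4, fast=6, prefix=[3, 4, 5, 8, 11]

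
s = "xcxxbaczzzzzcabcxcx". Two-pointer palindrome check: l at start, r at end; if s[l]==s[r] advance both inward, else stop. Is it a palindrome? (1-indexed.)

[1,19] 'x'=='x' → l++,r--
[2,18] 'c'=='c' → l++,r--
[3,17] 'x'=='x' → l++,r--
[4,16] 'x'!='c' → stop

not a palindrome (mismatch at 4,16)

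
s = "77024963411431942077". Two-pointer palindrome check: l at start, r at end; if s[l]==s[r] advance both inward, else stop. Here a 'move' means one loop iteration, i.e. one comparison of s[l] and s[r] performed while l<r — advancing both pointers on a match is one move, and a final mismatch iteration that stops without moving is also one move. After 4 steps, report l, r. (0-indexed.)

l=4, r=15

l=0 r=19: '7'=='7', l++,r--
l=1 r=18: '7'=='7', l++,r--
l=2 r=17: '0'=='0', l++,r--
l=3 r=16: '2'=='2', l++,r--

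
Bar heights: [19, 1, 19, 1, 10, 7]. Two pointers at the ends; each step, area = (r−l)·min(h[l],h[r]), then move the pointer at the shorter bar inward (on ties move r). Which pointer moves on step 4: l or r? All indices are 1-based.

r

[1,6] min(19,7)*5=35 best=35 * → r--
[1,5] min(19,10)*4=40 best=40 * → r--
[1,4] min(19,1)*3=3 best=40 → r--
[1,3] min(19,19)*2=38 best=40 → r--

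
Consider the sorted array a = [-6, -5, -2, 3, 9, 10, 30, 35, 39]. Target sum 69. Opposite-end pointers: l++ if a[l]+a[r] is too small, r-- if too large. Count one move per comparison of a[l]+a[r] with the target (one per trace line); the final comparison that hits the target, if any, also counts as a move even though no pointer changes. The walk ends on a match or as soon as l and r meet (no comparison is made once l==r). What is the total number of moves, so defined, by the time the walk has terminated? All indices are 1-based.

l=1 r=9: -6+39=33 <69, l++
l=2 r=9: -5+39=34 <69, l++
l=3 r=9: -2+39=37 <69, l++
l=4 r=9: 3+39=42 <69, l++
l=5 r=9: 9+39=48 <69, l++
l=6 r=9: 10+39=49 <69, l++
l=7 r=9: 30+39=69, found

7 moves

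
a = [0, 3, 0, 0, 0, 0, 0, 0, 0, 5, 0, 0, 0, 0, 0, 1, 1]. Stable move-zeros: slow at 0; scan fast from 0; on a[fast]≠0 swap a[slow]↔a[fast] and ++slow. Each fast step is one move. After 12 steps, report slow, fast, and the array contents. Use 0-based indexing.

(s=0,f=0) a[fast]=0 → fast++
(s=0,f=1) a[fast]=3≠0 swap→a[0]=3 → slow++,fast++
(s=1,f=2) a[fast]=0 → fast++
(s=1,f=3) a[fast]=0 → fast++
(s=1,f=4) a[fast]=0 → fast++
(s=1,f=5) a[fast]=0 → fast++
(s=1,f=6) a[fast]=0 → fast++
(s=1,f=7) a[fast]=0 → fast++
(s=1,f=8) a[fast]=0 → fast++
(s=1,f=9) a[fast]=5≠0 swap→a[1]=5 → slow++,fast++
(s=2,f=10) a[fast]=0 → fast++
(s=2,f=11) a[fast]=0 → fast++

slow=2, fast=12, a=[3, 5, 0, 0, 0, 0, 0, 0, 0, 0, 0, 0, 0, 0, 0, 1, 1]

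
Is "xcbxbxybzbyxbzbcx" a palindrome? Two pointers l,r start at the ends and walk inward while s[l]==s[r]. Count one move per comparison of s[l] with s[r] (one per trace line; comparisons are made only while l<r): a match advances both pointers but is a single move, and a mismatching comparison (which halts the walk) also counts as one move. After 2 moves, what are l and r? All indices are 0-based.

l=0 r=16: 'x'=='x', l++,r--
l=1 r=15: 'c'=='c', l++,r--

l=2, r=14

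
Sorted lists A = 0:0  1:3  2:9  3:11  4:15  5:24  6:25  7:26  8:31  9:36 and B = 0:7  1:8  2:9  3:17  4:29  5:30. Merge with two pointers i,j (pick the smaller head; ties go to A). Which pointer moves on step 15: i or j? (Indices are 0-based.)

i

[i=0,j=0] A[i]=0<=B[j]=7 take 0 → i++
[i=1,j=0] A[i]=3<=B[j]=7 take 3 → i++
[i=2,j=0] A[i]=9>B[j]=7 take 7 → j++
[i=2,j=1] A[i]=9>B[j]=8 take 8 → j++
[i=2,j=2] A[i]=9<=B[j]=9 take 9 → i++
[i=3,j=2] A[i]=11>B[j]=9 take 9 → j++
[i=3,j=3] A[i]=11<=B[j]=17 take 11 → i++
[i=4,j=3] A[i]=15<=B[j]=17 take 15 → i++
[i=5,j=3] A[i]=24>B[j]=17 take 17 → j++
[i=5,j=4] A[i]=24<=B[j]=29 take 24 → i++
[i=6,j=4] A[i]=25<=B[j]=29 take 25 → i++
[i=7,j=4] A[i]=26<=B[j]=29 take 26 → i++
[i=8,j=4] A[i]=31>B[j]=29 take 29 → j++
[i=8,j=5] A[i]=31>B[j]=30 take 30 → j++
[i=8,j=6] B done, take A[i]=31 → i++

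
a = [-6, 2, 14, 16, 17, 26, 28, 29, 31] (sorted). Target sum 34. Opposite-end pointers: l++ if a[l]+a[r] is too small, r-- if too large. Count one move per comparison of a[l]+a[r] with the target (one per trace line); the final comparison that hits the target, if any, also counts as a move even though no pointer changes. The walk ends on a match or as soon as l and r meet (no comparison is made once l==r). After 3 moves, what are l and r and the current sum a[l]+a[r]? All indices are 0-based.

l=0 r=8: -6+31=25 <34, l++
l=1 r=8: 2+31=33 <34, l++
l=2 r=8: 14+31=45 >34, r--

l=2, r=7, sum=43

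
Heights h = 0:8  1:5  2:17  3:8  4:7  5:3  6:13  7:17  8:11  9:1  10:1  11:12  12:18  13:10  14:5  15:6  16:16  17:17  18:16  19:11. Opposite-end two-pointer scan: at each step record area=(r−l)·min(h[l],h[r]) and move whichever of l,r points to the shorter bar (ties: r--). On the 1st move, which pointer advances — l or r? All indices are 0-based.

l

[0,19] min(8,11)*19=152 best=152 * → l++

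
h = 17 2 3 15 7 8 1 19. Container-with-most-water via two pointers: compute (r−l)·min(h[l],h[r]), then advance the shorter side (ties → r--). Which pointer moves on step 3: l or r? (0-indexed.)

l

[0,7] min(17,19)*7=119 best=119 * → l++
[1,7] min(2,19)*6=12 best=119 → l++
[2,7] min(3,19)*5=15 best=119 → l++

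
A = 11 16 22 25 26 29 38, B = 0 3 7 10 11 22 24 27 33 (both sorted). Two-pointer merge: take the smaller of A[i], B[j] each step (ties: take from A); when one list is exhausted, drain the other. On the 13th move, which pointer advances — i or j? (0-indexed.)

[i=0,j=0] A[i]=11>B[j]=0 take 0 → j++
[i=0,j=1] A[i]=11>B[j]=3 take 3 → j++
[i=0,j=2] A[i]=11>B[j]=7 take 7 → j++
[i=0,j=3] A[i]=11>B[j]=10 take 10 → j++
[i=0,j=4] A[i]=11<=B[j]=11 take 11 → i++
[i=1,j=4] A[i]=16>B[j]=11 take 11 → j++
[i=1,j=5] A[i]=16<=B[j]=22 take 16 → i++
[i=2,j=5] A[i]=22<=B[j]=22 take 22 → i++
[i=3,j=5] A[i]=25>B[j]=22 take 22 → j++
[i=3,j=6] A[i]=25>B[j]=24 take 24 → j++
[i=3,j=7] A[i]=25<=B[j]=27 take 25 → i++
[i=4,j=7] A[i]=26<=B[j]=27 take 26 → i++
[i=5,j=7] A[i]=29>B[j]=27 take 27 → j++

j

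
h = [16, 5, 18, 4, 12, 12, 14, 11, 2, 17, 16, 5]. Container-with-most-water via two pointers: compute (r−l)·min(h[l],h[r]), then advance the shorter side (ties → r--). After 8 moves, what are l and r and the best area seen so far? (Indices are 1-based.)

[1,12] min(16,5)*11=55 best=55 * → r--
[1,11] min(16,16)*10=160 best=160 * → r--
[1,10] min(16,17)*9=144 best=160 → l++
[2,10] min(5,17)*8=40 best=160 → l++
[3,10] min(18,17)*7=119 best=160 → r--
[3,9] min(18,2)*6=12 best=160 → r--
[3,8] min(18,11)*5=55 best=160 → r--
[3,7] min(18,14)*4=56 best=160 → r--

l=3, r=6, best area=160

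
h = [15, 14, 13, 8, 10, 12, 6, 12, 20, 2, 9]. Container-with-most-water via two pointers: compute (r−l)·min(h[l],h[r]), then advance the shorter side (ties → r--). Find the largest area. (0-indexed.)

[0,10] min(15,9)*10=90 best=90 * → r--
[0,9] min(15,2)*9=18 best=90 → r--
[0,8] min(15,20)*8=120 best=120 * → l++
[1,8] min(14,20)*7=98 best=120 → l++
[2,8] min(13,20)*6=78 best=120 → l++
[3,8] min(8,20)*5=40 best=120 → l++
[4,8] min(10,20)*4=40 best=120 → l++
[5,8] min(12,20)*3=36 best=120 → l++
[6,8] min(6,20)*2=12 best=120 → l++
[7,8] min(12,20)*1=12 best=120 → l++

max area = 120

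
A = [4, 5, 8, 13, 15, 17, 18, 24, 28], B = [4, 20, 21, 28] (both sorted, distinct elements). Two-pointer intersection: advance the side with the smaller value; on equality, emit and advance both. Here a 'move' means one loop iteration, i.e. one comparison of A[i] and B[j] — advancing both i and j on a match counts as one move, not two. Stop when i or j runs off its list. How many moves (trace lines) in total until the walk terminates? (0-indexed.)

11 moves

i=0 j=0: 4==4 emit, i++,j++
i=1 j=1: 5<20, i++
i=2 j=1: 8<20, i++
i=3 j=1: 13<20, i++
i=4 j=1: 15<20, i++
i=5 j=1: 17<20, i++
i=6 j=1: 18<20, i++
i=7 j=1: 24>20, j++
i=7 j=2: 24>21, j++
i=7 j=3: 24<28, i++
i=8 j=3: 28==28 emit, i++,j++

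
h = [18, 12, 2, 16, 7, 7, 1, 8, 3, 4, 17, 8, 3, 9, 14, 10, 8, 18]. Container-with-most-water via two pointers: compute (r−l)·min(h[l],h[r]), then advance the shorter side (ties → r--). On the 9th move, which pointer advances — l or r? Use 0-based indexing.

r

l=0 r=17: min(18,18)*17=306 best=306 *, r--
l=0 r=16: min(18,8)*16=128 best=306, r--
l=0 r=15: min(18,10)*15=150 best=306, r--
l=0 r=14: min(18,14)*14=196 best=306, r--
l=0 r=13: min(18,9)*13=117 best=306, r--
l=0 r=12: min(18,3)*12=36 best=306, r--
l=0 r=11: min(18,8)*11=88 best=306, r--
l=0 r=10: min(18,17)*10=170 best=306, r--
l=0 r=9: min(18,4)*9=36 best=306, r--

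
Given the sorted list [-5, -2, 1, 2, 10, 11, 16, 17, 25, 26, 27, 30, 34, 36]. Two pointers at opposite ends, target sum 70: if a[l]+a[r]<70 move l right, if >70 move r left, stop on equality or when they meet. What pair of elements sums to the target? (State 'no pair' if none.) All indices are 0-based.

(34, 36)

l=0 r=13: -5+36=31 <70, l++
l=1 r=13: -2+36=34 <70, l++
l=2 r=13: 1+36=37 <70, l++
l=3 r=13: 2+36=38 <70, l++
l=4 r=13: 10+36=46 <70, l++
l=5 r=13: 11+36=47 <70, l++
l=6 r=13: 16+36=52 <70, l++
l=7 r=13: 17+36=53 <70, l++
l=8 r=13: 25+36=61 <70, l++
l=9 r=13: 26+36=62 <70, l++
l=10 r=13: 27+36=63 <70, l++
l=11 r=13: 30+36=66 <70, l++
l=12 r=13: 34+36=70, found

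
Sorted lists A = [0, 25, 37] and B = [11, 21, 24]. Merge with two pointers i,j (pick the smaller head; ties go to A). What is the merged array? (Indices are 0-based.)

[i=0,j=0] A[i]=0<=B[j]=11 take 0 → i++
[i=1,j=0] A[i]=25>B[j]=11 take 11 → j++
[i=1,j=1] A[i]=25>B[j]=21 take 21 → j++
[i=1,j=2] A[i]=25>B[j]=24 take 24 → j++
[i=1,j=3] B done, take A[i]=25 → i++
[i=2,j=3] B done, take A[i]=37 → i++

[0, 11, 21, 24, 25, 37]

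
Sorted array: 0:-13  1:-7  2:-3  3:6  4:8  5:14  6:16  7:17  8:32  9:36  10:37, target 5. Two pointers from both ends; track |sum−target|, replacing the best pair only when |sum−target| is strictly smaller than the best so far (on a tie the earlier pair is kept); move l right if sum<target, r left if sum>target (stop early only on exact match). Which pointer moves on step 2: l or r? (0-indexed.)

l=0 r=10: -13+37=24 d=19 *, r--
l=0 r=9: -13+36=23 d=18 *, r--

r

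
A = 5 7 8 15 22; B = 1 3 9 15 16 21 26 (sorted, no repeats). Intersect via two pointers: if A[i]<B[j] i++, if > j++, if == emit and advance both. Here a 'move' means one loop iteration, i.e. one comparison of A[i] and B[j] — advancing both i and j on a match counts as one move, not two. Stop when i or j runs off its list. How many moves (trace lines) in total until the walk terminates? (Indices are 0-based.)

i=0 j=0: 5>1, j++
i=0 j=1: 5>3, j++
i=0 j=2: 5<9, i++
i=1 j=2: 7<9, i++
i=2 j=2: 8<9, i++
i=3 j=2: 15>9, j++
i=3 j=3: 15==15 emit, i++,j++
i=4 j=4: 22>16, j++
i=4 j=5: 22>21, j++
i=4 j=6: 22<26, i++

10 moves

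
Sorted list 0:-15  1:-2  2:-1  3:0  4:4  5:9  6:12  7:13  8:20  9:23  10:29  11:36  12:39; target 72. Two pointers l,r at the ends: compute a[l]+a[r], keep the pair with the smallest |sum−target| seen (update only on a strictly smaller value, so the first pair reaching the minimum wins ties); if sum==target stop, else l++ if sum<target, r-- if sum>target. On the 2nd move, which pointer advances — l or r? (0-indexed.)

[0,12] -15+39=24 d=48 * → l++
[1,12] -2+39=37 d=35 * → l++

l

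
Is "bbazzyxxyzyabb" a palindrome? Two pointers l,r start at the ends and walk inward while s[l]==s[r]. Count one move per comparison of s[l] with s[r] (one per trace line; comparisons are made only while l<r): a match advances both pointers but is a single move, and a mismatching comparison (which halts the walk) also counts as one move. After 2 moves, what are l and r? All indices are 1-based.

l=3, r=12

[1,14] 'b'=='b' → l++,r--
[2,13] 'b'=='b' → l++,r--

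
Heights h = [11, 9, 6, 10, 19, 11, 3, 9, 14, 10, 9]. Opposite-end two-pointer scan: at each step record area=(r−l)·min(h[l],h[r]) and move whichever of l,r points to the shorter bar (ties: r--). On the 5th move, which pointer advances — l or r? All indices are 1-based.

l

[1,11] min(11,9)*10=90 best=90 * → r--
[1,10] min(11,10)*9=90 best=90 → r--
[1,9] min(11,14)*8=88 best=90 → l++
[2,9] min(9,14)*7=63 best=90 → l++
[3,9] min(6,14)*6=36 best=90 → l++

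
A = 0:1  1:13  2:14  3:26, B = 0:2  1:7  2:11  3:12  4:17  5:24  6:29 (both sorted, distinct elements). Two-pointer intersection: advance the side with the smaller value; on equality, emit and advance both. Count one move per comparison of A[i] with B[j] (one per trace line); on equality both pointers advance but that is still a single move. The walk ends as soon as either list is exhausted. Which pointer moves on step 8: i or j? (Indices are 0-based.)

j

i=0 j=0: 1<2, i++
i=1 j=0: 13>2, j++
i=1 j=1: 13>7, j++
i=1 j=2: 13>11, j++
i=1 j=3: 13>12, j++
i=1 j=4: 13<17, i++
i=2 j=4: 14<17, i++
i=3 j=4: 26>17, j++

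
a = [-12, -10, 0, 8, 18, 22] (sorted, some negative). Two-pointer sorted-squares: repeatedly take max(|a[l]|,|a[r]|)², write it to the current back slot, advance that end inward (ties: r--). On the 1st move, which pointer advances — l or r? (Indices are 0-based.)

r

l=0 r=5: |-12|<=|22| out[5]=484, r--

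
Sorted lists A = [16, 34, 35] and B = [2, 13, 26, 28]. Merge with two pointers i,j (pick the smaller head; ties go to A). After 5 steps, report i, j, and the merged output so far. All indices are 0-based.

i=1, j=4, merged so far=[2, 13, 16, 26, 28]

[i=0,j=0] A[i]=16>B[j]=2 take 2 → j++
[i=0,j=1] A[i]=16>B[j]=13 take 13 → j++
[i=0,j=2] A[i]=16<=B[j]=26 take 16 → i++
[i=1,j=2] A[i]=34>B[j]=26 take 26 → j++
[i=1,j=3] A[i]=34>B[j]=28 take 28 → j++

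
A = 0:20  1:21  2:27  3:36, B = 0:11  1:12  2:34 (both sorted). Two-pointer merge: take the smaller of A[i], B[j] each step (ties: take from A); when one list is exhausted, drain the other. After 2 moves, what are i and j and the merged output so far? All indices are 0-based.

i=0, j=2, merged so far=[11, 12]

i=0 j=0: A[i]=20>B[j]=11 take 11, j++
i=0 j=1: A[i]=20>B[j]=12 take 12, j++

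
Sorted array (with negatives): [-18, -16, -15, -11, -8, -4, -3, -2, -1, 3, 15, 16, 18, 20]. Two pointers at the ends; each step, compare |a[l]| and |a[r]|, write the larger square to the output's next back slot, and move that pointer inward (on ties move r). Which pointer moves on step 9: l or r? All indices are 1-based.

l

l=1 r=14: |-18|<=|20| out[14]=400, r--
l=1 r=13: |-18|<=|18| out[13]=324, r--
l=1 r=12: |-18|>|16| out[12]=324, l++
l=2 r=12: |-16|<=|16| out[11]=256, r--
l=2 r=11: |-16|>|15| out[10]=256, l++
l=3 r=11: |-15|<=|15| out[9]=225, r--
l=3 r=10: |-15|>|3| out[8]=225, l++
l=4 r=10: |-11|>|3| out[7]=121, l++
l=5 r=10: |-8|>|3| out[6]=64, l++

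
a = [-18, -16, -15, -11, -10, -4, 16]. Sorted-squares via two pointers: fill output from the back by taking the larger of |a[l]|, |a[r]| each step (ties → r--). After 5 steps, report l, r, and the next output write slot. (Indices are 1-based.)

[1,7] |-18|>|16| out[7]=324 → l++
[2,7] |-16|<=|16| out[6]=256 → r--
[2,6] |-16|>|-4| out[5]=256 → l++
[3,6] |-15|>|-4| out[4]=225 → l++
[4,6] |-11|>|-4| out[3]=121 → l++

l=5, r=6, next write slot=2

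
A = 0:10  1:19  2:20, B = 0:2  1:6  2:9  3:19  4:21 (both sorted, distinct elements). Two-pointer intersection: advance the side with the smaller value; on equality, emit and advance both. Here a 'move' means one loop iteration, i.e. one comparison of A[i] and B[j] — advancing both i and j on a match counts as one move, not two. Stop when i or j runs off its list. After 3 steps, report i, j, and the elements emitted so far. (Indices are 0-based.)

i=0 j=0: 10>2, j++
i=0 j=1: 10>6, j++
i=0 j=2: 10>9, j++

i=0, j=3, emitted=[]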